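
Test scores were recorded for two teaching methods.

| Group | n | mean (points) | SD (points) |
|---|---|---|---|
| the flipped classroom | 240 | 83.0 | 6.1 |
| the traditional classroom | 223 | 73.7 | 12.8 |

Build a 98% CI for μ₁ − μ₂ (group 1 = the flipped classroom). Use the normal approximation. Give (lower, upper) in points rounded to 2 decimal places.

(7.11, 11.49)

Standard errors of each mean: 6.1/√240 = 0.3938 and 12.8/√223 = 0.8572.
SE(x̄₁ − x̄₂) = √(0.3938² + 0.8572²) = 0.9433 for independent samples with unequal variances.
With z* = 2.326, the margin is 2.326 × 0.9433 = 2.1941.
x̄₁ − x̄₂ = 83.0 − 73.7 = 9.3000; the interval is 9.3000 ± 2.1941 = (7.11, 11.49).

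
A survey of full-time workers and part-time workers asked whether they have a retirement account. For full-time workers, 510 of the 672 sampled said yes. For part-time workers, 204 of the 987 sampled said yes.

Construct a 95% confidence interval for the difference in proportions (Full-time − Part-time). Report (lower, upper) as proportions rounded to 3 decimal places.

Sample proportions: 510/672 = 0.7589, 204/987 = 0.2067.
Each SE is √(p̂(1−p̂)/n): √(0.7589·0.2411/672) = 0.01650 and √(0.2067·0.7933/987) = 0.01289.
SE(p̂₁ − p̂₂) = √(SE₁² + SE₂²) = √(0.00027225 + 0.0001661521) = 0.02094, since the two samples are independent.
At 95% confidence z* = 1.960; margin = 1.960 × 0.02094 = 0.04104.
The difference is 0.7589 − 0.2067 = 0.5522, so the interval is 0.5522 ± 0.04104 = (0.511, 0.593).

(0.511, 0.593)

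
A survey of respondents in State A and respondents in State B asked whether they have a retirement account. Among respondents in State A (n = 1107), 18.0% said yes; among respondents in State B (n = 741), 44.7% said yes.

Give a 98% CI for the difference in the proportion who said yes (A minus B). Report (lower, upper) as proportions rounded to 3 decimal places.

Each SE is √(p̂(1−p̂)/n): √(0.1800·0.8200/1107) = 0.01155 and √(0.4470·0.5530/741) = 0.01826.
SE(p̂₁ − p̂₂) = √(SE₁² + SE₂²) = √(0.0001334025 + 0.0003334276) = 0.02161, since the two samples are independent.
At 98% confidence z* = 2.326; margin = 2.326 × 0.02161 = 0.05026.
The difference is 0.1800 − 0.4470 = -0.2670, so the interval is -0.2670 ± 0.05026 = (-0.317, -0.217).

(-0.317, -0.217)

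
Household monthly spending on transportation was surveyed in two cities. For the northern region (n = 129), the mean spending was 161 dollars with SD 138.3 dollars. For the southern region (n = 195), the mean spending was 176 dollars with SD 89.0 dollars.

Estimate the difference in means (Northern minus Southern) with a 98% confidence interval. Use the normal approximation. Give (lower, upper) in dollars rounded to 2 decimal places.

Standard errors of each mean: 138.3/√129 = 12.1766 and 89.0/√195 = 6.3734.
SE(x̄₁ − x̄₂) = √(12.1766² + 6.3734²) = 13.7437 for independent samples with unequal variances.
With z* = 2.326, the margin is 2.326 × 13.7437 = 31.9678.
x̄₁ − x̄₂ = 161 − 176 = -15.0000; the interval is -15.0000 ± 31.9678 = (-46.97, 16.97).

(-46.97, 16.97)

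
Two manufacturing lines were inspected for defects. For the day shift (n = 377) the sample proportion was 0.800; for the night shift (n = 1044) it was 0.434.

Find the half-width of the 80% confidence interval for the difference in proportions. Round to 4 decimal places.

0.0329

Each SE is √(p̂(1−p̂)/n): √(0.8000·0.2000/377) = 0.02060 and √(0.4340·0.5660/1044) = 0.01534.
SE(p̂₁ − p̂₂) = √(SE₁² + SE₂²) = √(0.00042436 + 0.0002353156) = 0.02568, since the two samples are independent.
At 80% confidence z* = 1.282; margin = 1.282 × 0.02568 = 0.03292.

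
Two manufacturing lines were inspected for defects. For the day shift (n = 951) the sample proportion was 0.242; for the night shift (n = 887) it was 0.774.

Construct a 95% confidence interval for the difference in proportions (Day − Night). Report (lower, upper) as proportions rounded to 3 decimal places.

(-0.571, -0.493)

SE₁ = √(p̂₁(1−p̂₁)/n₁) = √(0.2420·0.7580/951) = 0.01389; SE₂ = √(0.7740·0.2260/887) = 0.01404.
Independent samples: SE of the difference = √(SE₁² + SE₂²) = √(0.0001929321 + 0.0001971216) = 0.01975.
z* for 95% confidence is 1.960, so the margin of error is 1.960 × 0.01975 = 0.03871.
Point estimate p̂₁ − p̂₂ = 0.2420 − 0.7740 = -0.5320.
-0.5320 ± 0.03871 → (-0.571, -0.493).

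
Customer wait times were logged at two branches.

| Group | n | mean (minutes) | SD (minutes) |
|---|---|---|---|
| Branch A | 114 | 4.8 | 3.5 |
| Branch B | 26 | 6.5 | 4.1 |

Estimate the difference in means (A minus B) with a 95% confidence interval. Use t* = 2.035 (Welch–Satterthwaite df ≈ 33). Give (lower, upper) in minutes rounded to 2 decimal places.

(-3.47, 0.07)

Per-group SEs: s₁/√n₁ = 3.5/√114 = 0.3278, s₂/√n₂ = 4.1/√26 = 0.8041.
Unpooled SE of the difference: √(0.10745284 + 0.64657681) = 0.8683.
Margin of error = t* · SE = 2.035 × 0.8683 = 1.7670.
x̄₁ − x̄₂ = 4.8 − 6.5 = -1.7000.
CI: -1.7000 ± 1.7670 = (-3.47, 0.07).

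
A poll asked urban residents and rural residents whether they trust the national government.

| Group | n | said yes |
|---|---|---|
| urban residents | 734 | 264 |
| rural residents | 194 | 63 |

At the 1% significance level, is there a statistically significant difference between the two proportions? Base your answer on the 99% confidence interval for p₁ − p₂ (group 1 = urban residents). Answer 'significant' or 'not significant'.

not significant

p̂₁ = 264/734 = 0.3597 and p̂₂ = 63/194 = 0.3247.
SE₁ = √(p̂₁(1−p̂₁)/n₁) = √(0.3597·0.6403/734) = 0.01771; SE₂ = √(0.3247·0.6753/194) = 0.03362.
Independent samples: SE of the difference = √(SE₁² + SE₂²) = √(0.0003136441 + 0.0011303044) = 0.03800.
z* for 99% confidence is 2.576, so the margin of error is 2.576 × 0.03800 = 0.09789.
Point estimate p̂₁ − p̂₂ = 0.3597 − 0.3247 = 0.0350.
0.0350 ± 0.09789 → (-0.06289, 0.13289).
The interval (-0.06289, 0.13289) contains 0, so the difference is not significant.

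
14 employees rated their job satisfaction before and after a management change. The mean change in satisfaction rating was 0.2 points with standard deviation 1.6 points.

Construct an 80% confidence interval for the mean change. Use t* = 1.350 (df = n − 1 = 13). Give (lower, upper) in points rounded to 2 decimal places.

Paired design: SE = s_d/√n = 1.6/√14 = 0.4276.
t* = 1.350; margin of error = 1.350 × 0.4276 = 0.5773.
0.2 ± 0.5773 → (-0.38, 0.78).

(-0.38, 0.78)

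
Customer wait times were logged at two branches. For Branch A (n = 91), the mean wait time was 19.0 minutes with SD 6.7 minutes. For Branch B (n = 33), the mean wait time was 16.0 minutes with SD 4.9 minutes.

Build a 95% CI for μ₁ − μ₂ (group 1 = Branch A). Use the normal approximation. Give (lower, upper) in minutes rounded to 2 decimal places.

Standard errors of each mean: 6.7/√91 = 0.7024 and 4.9/√33 = 0.8530.
SE(x̄₁ − x̄₂) = √(0.7024² + 0.8530²) = 1.1050 for independent samples with unequal variances.
With z* = 1.960, the margin is 1.960 × 1.1050 = 2.1658.
x̄₁ − x̄₂ = 19.0 − 16.0 = 3.0000; the interval is 3.0000 ± 2.1658 = (0.83, 5.17).

(0.83, 5.17)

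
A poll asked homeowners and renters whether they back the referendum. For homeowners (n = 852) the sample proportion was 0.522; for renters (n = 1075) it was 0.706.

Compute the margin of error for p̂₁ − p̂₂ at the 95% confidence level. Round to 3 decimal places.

SE₁ = √(p̂₁(1−p̂₁)/n₁) = √(0.5220·0.4780/852) = 0.01711; SE₂ = √(0.7060·0.2940/1075) = 0.01390.
Independent samples: SE of the difference = √(SE₁² + SE₂²) = √(0.0002927521 + 0.00019321) = 0.02204.
z* for 95% confidence is 1.960, so the margin of error is 1.960 × 0.02204 = 0.04320.

0.043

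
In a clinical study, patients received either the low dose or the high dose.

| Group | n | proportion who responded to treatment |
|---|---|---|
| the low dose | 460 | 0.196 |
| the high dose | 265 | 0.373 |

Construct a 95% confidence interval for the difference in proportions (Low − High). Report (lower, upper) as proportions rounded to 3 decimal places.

SE₁ = √(p̂₁(1−p̂₁)/n₁) = √(0.1960·0.8040/460) = 0.01851; SE₂ = √(0.3730·0.6270/265) = 0.02971.
Independent samples: SE of the difference = √(SE₁² + SE₂²) = √(0.0003426201 + 0.0008826841) = 0.03500.
z* for 95% confidence is 1.960, so the margin of error is 1.960 × 0.03500 = 0.06860.
Point estimate p̂₁ − p̂₂ = 0.1960 − 0.3730 = -0.1770.
-0.1770 ± 0.06860 → (-0.246, -0.108).

(-0.246, -0.108)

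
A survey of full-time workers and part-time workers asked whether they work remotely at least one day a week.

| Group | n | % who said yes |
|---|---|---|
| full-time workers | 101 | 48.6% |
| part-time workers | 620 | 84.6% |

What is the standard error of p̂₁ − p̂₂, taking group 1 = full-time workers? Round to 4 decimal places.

The two standard errors are √(0.4860×0.5140/101) = 0.04973 and √(0.8460×0.1540/620) = 0.01450.
Because the samples are independent, SE_diff = √(0.04973² + 0.01450²) = 0.05180.

0.0518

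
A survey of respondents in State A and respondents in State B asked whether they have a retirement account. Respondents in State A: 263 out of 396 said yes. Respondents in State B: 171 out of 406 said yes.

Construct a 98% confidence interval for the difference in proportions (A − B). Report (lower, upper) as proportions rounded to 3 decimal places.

First, p̂₁ = 263/396 = 0.6641; p̂₂ = 171/406 = 0.4212.
The two standard errors are √(0.6641×0.3359/396) = 0.02373 and √(0.4212×0.5788/406) = 0.02450.
Because the samples are independent, SE_diff = √(0.02373² + 0.02450²) = 0.03411.
Using z* = 2.326 for 98%, ME = 2.326 × 0.03411 = 0.07934.
p̂₁ − p̂₂ = 0.2429; interval 0.2429 ± 0.07934 gives (0.164, 0.322).

(0.164, 0.322)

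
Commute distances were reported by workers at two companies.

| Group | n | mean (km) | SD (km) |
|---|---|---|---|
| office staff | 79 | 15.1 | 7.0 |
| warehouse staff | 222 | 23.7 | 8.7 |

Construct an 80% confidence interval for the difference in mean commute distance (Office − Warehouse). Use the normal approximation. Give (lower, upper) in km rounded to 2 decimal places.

Per-group SEs: s₁/√n₁ = 7.0/√79 = 0.7876, s₂/√n₂ = 8.7/√222 = 0.5839.
Unpooled SE of the difference: √(0.62031376 + 0.34093921) = 0.9804.
Margin of error = z* · SE = 1.282 × 0.9804 = 1.2569.
x̄₁ − x̄₂ = 15.1 − 23.7 = -8.6000.
CI: -8.6000 ± 1.2569 = (-9.86, -7.34).

(-9.86, -7.34)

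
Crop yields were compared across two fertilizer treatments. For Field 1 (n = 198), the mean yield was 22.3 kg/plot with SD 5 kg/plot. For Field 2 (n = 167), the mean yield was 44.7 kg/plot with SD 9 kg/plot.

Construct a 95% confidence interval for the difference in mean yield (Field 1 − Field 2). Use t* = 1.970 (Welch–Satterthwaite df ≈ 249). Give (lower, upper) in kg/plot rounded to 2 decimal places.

SE₁ = s₁/√n₁ = 5/√198 = 0.3553; SE₂ = 9/√167 = 0.6964.
Independent samples, unequal variances: SE_diff = √(SE₁² + SE₂²) = √(0.12623809 + 0.48497296) = 0.7818.
t* = 1.970, so margin of error = 1.970 × 0.7818 = 1.5401.
Difference in means = 22.3 − 44.7 = -22.4000.
-22.4000 ± 1.5401 → (-23.94, -20.86).

(-23.94, -20.86)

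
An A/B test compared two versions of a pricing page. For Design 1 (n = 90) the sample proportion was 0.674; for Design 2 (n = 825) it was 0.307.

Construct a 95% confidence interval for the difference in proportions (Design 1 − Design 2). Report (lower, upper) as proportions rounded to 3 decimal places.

The two standard errors are √(0.6740×0.3260/90) = 0.04941 and √(0.3070×0.6930/825) = 0.01606.
Because the samples are independent, SE_diff = √(0.04941² + 0.01606²) = 0.05195.
Using z* = 1.960 for 95%, ME = 1.960 × 0.05195 = 0.10182.
p̂₁ − p̂₂ = 0.3670; interval 0.3670 ± 0.10182 gives (0.265, 0.469).

(0.265, 0.469)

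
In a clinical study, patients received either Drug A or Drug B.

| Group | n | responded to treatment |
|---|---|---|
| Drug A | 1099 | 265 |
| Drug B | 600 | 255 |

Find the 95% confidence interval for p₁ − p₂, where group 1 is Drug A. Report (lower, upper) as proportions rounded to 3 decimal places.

p̂₁ = 265/1099 = 0.2411 and p̂₂ = 255/600 = 0.4250.
SE₁ = √(p̂₁(1−p̂₁)/n₁) = √(0.2411·0.7589/1099) = 0.01290; SE₂ = √(0.4250·0.5750/600) = 0.02018.
Independent samples: SE of the difference = √(SE₁² + SE₂²) = √(0.00016641 + 0.0004072324) = 0.02395.
z* for 95% confidence is 1.960, so the margin of error is 1.960 × 0.02395 = 0.04694.
Point estimate p̂₁ − p̂₂ = 0.2411 − 0.4250 = -0.1839.
-0.1839 ± 0.04694 → (-0.231, -0.137).

(-0.231, -0.137)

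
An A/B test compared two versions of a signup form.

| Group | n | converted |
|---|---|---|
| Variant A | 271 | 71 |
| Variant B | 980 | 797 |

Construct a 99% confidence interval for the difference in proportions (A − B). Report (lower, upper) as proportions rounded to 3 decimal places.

(-0.627, -0.475)

p̂₁ = 71/271 = 0.2620 and p̂₂ = 797/980 = 0.8133.
SE₁ = √(p̂₁(1−p̂₁)/n₁) = √(0.2620·0.7380/271) = 0.02671; SE₂ = √(0.8133·0.1867/980) = 0.01245.
Independent samples: SE of the difference = √(SE₁² + SE₂²) = √(0.0007134241 + 0.0001550025) = 0.02947.
z* for 99% confidence is 2.576, so the margin of error is 2.576 × 0.02947 = 0.07591.
Point estimate p̂₁ − p̂₂ = 0.2620 − 0.8133 = -0.5513.
-0.5513 ± 0.07591 → (-0.627, -0.475).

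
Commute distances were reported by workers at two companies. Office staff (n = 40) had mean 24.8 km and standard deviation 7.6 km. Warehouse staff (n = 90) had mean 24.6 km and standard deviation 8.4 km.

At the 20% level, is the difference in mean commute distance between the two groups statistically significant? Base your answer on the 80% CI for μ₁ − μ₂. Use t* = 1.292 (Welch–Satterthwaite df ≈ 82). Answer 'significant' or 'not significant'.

Per-group SEs: s₁/√n₁ = 7.6/√40 = 1.2017, s₂/√n₂ = 8.4/√90 = 0.8854.
Unpooled SE of the difference: √(1.44408289 + 0.78393316) = 1.4927.
Margin of error = t* · SE = 1.292 × 1.4927 = 1.9286.
x̄₁ − x̄₂ = 24.8 − 24.6 = 0.2000.
CI: 0.2000 ± 1.9286 = (-1.7286, 2.1286).
The interval (-1.7286, 2.1286) contains 0, so the difference is not significant.

not significant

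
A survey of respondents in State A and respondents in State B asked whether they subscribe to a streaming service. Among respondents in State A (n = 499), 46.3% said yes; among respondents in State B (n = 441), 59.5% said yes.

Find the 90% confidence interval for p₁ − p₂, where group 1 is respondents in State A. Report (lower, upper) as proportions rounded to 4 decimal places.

(-0.1852, -0.0788)

The two standard errors are √(0.4630×0.5370/499) = 0.02232 and √(0.5950×0.4050/441) = 0.02338.
Because the samples are independent, SE_diff = √(0.02232² + 0.02338²) = 0.03232.
Using z* = 1.645 for 90%, ME = 1.645 × 0.03232 = 0.05317.
p̂₁ − p̂₂ = -0.1320; interval -0.1320 ± 0.05317 gives (-0.1852, -0.0788).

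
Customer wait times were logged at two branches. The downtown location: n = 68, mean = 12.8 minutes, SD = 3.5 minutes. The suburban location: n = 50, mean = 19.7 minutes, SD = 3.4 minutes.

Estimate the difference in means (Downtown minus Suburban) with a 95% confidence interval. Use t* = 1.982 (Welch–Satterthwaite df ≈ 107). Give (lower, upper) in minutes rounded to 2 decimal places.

SE₁ = s₁/√n₁ = 3.5/√68 = 0.4244; SE₂ = 3.4/√50 = 0.4808.
Independent samples, unequal variances: SE_diff = √(SE₁² + SE₂²) = √(0.18011536 + 0.23116864) = 0.6413.
t* = 1.982, so margin of error = 1.982 × 0.6413 = 1.2711.
Difference in means = 12.8 − 19.7 = -6.9000.
-6.9000 ± 1.2711 → (-8.17, -5.63).

(-8.17, -5.63)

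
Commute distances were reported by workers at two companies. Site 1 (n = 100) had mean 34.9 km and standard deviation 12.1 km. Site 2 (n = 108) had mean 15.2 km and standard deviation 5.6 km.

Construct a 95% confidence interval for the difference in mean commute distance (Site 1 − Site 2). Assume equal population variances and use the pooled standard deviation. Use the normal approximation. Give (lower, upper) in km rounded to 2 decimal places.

(17.17, 22.23)

s_p = √[((n₁−1)s₁² + (n₂−1)s₂²)/(n₁+n₂−2)] = √[(99·12.1² + 107·5.6²)/206] = 9.3087.
SE = 9.3087·√(1/100 + 1/108) = 1.2918.
With z* = 1.960, margin = 1.960 × 1.2918 = 2.5319.
x̄₁ − x̄₂ = 34.9 − 15.2 = 19.7000; interval 19.7000 ± 2.5319 = (17.17, 22.23).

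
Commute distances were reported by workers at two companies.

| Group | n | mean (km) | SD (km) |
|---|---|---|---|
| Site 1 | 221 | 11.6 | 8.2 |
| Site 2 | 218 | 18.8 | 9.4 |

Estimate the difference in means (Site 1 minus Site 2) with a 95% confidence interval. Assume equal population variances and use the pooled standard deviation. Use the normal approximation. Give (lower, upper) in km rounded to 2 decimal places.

(-8.85, -5.55)

Pooled variance s_p² = [220·8.2² + 217·9.4²] / (221+218−2) = 77.7275, so s_p = 8.8163.
SE_diff = s_p·√(1/n₁ + 1/n₂) = 8.8163·√(1/221 + 1/218) = 0.8416.
z* = 1.960; margin = 1.960 × 0.8416 = 1.6495.
Difference = 11.6 − 18.8 = -7.2000.
-7.2000 ± 1.6495 → (-8.85, -5.55).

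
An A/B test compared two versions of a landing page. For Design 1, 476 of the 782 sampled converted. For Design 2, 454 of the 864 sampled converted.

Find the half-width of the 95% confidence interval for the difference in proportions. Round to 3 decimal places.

p̂₁ = 476/782 = 0.6087 and p̂₂ = 454/864 = 0.5255.
SE₁ = √(p̂₁(1−p̂₁)/n₁) = √(0.6087·0.3913/782) = 0.01745; SE₂ = √(0.5255·0.4745/864) = 0.01699.
Independent samples: SE of the difference = √(SE₁² + SE₂²) = √(0.0003045025 + 0.0002886601) = 0.02435.
z* for 95% confidence is 1.960, so the margin of error is 1.960 × 0.02435 = 0.04773.

0.048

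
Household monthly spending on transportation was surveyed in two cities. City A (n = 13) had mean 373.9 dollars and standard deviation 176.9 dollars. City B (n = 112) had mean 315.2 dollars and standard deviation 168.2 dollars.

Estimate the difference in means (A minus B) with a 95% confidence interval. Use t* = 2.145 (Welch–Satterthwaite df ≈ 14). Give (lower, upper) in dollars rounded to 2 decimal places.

(-51.92, 169.32)

Standard errors of each mean: 176.9/√13 = 49.0632 and 168.2/√112 = 15.8934.
SE(x̄₁ − x̄₂) = √(49.0632² + 15.8934²) = 51.5732 for independent samples with unequal variances.
With t* = 2.145, the margin is 2.145 × 51.5732 = 110.6245.
x̄₁ − x̄₂ = 373.9 − 315.2 = 58.7000; the interval is 58.7000 ± 110.6245 = (-51.92, 169.32).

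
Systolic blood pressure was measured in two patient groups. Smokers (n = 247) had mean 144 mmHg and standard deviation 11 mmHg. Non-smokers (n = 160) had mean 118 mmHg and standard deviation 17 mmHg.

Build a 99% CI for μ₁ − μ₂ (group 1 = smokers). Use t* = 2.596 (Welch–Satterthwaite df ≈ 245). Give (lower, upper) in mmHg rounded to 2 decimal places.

Per-group SEs: s₁/√n₁ = 11/√247 = 0.6999, s₂/√n₂ = 17/√160 = 1.3440.
Unpooled SE of the difference: √(0.48986001 + 1.806336) = 1.5153.
Margin of error = t* · SE = 2.596 × 1.5153 = 3.9337.
x̄₁ − x̄₂ = 144 − 118 = 26.0000.
CI: 26.0000 ± 3.9337 = (22.07, 29.93).

(22.07, 29.93)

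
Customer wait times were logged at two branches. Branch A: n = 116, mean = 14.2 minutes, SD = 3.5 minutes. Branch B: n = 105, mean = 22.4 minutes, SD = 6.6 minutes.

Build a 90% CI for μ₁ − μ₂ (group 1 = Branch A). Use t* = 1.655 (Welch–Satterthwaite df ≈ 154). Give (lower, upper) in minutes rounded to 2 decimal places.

(-9.39, -7.01)

SE₁ = s₁/√n₁ = 3.5/√116 = 0.3250; SE₂ = 6.6/√105 = 0.6441.
Independent samples, unequal variances: SE_diff = √(SE₁² + SE₂²) = √(0.105625 + 0.41486481) = 0.7214.
t* = 1.655, so margin of error = 1.655 × 0.7214 = 1.1939.
Difference in means = 14.2 − 22.4 = -8.2000.
-8.2000 ± 1.1939 → (-9.39, -7.01).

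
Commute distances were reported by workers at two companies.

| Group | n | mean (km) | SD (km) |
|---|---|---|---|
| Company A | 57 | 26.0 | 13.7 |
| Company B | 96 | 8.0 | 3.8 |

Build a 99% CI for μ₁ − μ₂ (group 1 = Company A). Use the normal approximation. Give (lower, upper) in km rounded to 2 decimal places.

(13.22, 22.78)

Standard errors of each mean: 13.7/√57 = 1.8146 and 3.8/√96 = 0.3878.
SE(x̄₁ − x̄₂) = √(1.8146² + 0.3878²) = 1.8556 for independent samples with unequal variances.
With z* = 2.576, the margin is 2.576 × 1.8556 = 4.7800.
x̄₁ − x̄₂ = 26.0 − 8.0 = 18.0000; the interval is 18.0000 ± 4.7800 = (13.22, 22.78).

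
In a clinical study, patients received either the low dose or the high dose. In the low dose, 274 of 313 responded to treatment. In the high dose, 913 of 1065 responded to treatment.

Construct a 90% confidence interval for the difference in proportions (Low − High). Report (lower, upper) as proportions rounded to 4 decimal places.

Sample proportions: 274/313 = 0.8754, 913/1065 = 0.8573.
Each SE is √(p̂(1−p̂)/n): √(0.8754·0.1246/313) = 0.01867 and √(0.8573·0.1427/1065) = 0.01072.
SE(p̂₁ − p̂₂) = √(SE₁² + SE₂²) = √(0.0003485689 + 0.0001149184) = 0.02153, since the two samples are independent.
At 90% confidence z* = 1.645; margin = 1.645 × 0.02153 = 0.03542.
The difference is 0.8754 − 0.8573 = 0.0181, so the interval is 0.0181 ± 0.03542 = (-0.0173, 0.0535).

(-0.0173, 0.0535)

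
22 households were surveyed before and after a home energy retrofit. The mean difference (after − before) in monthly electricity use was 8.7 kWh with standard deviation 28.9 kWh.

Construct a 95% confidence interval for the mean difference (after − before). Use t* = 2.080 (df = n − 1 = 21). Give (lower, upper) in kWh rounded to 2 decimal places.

This is a matched-pairs design, so SE = s_d/√n = 28.9/√22 = 6.1615.
Margin = 2.080 × 6.1615 = 12.8159; the interval is 8.7 ± 12.8159 = (-4.12, 21.52).

(-4.12, 21.52)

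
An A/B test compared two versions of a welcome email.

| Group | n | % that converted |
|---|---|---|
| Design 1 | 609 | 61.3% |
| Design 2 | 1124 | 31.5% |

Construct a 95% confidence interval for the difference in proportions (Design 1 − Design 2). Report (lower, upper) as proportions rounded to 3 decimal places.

(0.251, 0.345)

Each SE is √(p̂(1−p̂)/n): √(0.6130·0.3870/609) = 0.01974 and √(0.3150·0.6850/1124) = 0.01386.
SE(p̂₁ − p̂₂) = √(SE₁² + SE₂²) = √(0.0003896676 + 0.0001920996) = 0.02412, since the two samples are independent.
At 95% confidence z* = 1.960; margin = 1.960 × 0.02412 = 0.04728.
The difference is 0.6130 − 0.3150 = 0.2980, so the interval is 0.2980 ± 0.04728 = (0.251, 0.345).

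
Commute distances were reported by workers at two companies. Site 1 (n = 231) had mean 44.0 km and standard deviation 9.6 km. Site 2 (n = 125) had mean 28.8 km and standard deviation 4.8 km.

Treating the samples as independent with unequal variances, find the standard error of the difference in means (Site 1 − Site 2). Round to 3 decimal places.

0.764

Per-group SEs: s₁/√n₁ = 9.6/√231 = 0.6316, s₂/√n₂ = 4.8/√125 = 0.4293.
Unpooled SE of the difference: √(0.39891856 + 0.18429849) = 0.7637.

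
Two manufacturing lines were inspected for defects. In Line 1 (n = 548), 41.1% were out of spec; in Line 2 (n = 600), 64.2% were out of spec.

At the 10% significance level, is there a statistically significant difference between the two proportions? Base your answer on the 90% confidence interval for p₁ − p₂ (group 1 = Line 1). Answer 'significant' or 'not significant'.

Each SE is √(p̂(1−p̂)/n): √(0.4110·0.5890/548) = 0.02102 and √(0.6420·0.3580/600) = 0.01957.
SE(p̂₁ − p̂₂) = √(SE₁² + SE₂²) = √(0.0004418404 + 0.0003829849) = 0.02872, since the two samples are independent.
At 90% confidence z* = 1.645; margin = 1.645 × 0.02872 = 0.04724.
The difference is 0.4110 − 0.6420 = -0.2310, so the interval is -0.2310 ± 0.04724 = (-0.27824, -0.18376).
The interval (-0.27824, -0.18376) does not contain 0, so the difference is significant.

significant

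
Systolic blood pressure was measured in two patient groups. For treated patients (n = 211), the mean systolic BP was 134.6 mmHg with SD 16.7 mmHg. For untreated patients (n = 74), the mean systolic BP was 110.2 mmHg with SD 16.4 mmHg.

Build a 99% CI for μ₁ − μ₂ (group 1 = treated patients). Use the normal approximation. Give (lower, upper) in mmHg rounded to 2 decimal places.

(18.67, 30.13)

Standard errors of each mean: 16.7/√211 = 1.1497 and 16.4/√74 = 1.9065.
SE(x̄₁ − x̄₂) = √(1.1497² + 1.9065²) = 2.2263 for independent samples with unequal variances.
With z* = 2.576, the margin is 2.576 × 2.2263 = 5.7349.
x̄₁ − x̄₂ = 134.6 − 110.2 = 24.4000; the interval is 24.4000 ± 5.7349 = (18.67, 30.13).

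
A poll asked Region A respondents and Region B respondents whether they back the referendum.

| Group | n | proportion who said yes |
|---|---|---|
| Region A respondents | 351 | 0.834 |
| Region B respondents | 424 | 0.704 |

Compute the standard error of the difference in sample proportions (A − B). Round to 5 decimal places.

0.02976

Each SE is √(p̂(1−p̂)/n): √(0.8340·0.1660/351) = 0.01986 and √(0.7040·0.2960/424) = 0.02217.
SE(p̂₁ − p̂₂) = √(SE₁² + SE₂²) = √(0.0003944196 + 0.0004915089) = 0.02976, since the two samples are independent.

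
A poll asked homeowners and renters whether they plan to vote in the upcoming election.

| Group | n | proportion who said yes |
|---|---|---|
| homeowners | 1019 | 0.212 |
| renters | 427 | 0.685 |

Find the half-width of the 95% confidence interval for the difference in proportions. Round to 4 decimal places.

0.0507

SE₁ = √(p̂₁(1−p̂₁)/n₁) = √(0.2120·0.7880/1019) = 0.01280; SE₂ = √(0.6850·0.3150/427) = 0.02248.
Independent samples: SE of the difference = √(SE₁² + SE₂²) = √(0.00016384 + 0.0005053504) = 0.02587.
z* for 95% confidence is 1.960, so the margin of error is 1.960 × 0.02587 = 0.05071.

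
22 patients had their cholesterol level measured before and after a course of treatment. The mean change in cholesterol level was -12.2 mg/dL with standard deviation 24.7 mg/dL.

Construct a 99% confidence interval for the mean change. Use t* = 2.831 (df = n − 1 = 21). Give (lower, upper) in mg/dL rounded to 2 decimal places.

This is a matched-pairs design, so SE = s_d/√n = 24.7/√22 = 5.2661.
Margin = 2.831 × 5.2661 = 14.9083; the interval is -12.2 ± 14.9083 = (-27.11, 2.71).

(-27.11, 2.71)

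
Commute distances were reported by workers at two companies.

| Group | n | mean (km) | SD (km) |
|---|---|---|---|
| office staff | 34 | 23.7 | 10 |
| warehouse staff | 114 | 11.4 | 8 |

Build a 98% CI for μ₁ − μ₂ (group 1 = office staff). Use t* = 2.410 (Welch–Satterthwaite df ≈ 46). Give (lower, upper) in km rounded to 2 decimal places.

(7.79, 16.81)

SE₁ = s₁/√n₁ = 10/√34 = 1.7150; SE₂ = 8/√114 = 0.7493.
Independent samples, unequal variances: SE_diff = √(SE₁² + SE₂²) = √(2.941225 + 0.56145049) = 1.8715.
t* = 2.410, so margin of error = 2.410 × 1.8715 = 4.5103.
Difference in means = 23.7 − 11.4 = 12.3000.
12.3000 ± 4.5103 → (7.79, 16.81).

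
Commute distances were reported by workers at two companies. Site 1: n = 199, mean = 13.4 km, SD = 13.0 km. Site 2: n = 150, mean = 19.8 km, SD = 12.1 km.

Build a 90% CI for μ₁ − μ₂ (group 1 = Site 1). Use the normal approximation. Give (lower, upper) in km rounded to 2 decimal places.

Per-group SEs: s₁/√n₁ = 13.0/√199 = 0.9215, s₂/√n₂ = 12.1/√150 = 0.9880.
Unpooled SE of the difference: √(0.84916225 + 0.976144) = 1.3510.
Margin of error = z* · SE = 1.645 × 1.3510 = 2.2224.
x̄₁ − x̄₂ = 13.4 − 19.8 = -6.4000.
CI: -6.4000 ± 2.2224 = (-8.62, -4.18).

(-8.62, -4.18)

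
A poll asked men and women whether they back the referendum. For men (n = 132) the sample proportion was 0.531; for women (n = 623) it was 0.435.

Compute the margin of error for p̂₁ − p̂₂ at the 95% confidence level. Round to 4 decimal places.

0.0936

Each SE is √(p̂(1−p̂)/n): √(0.5310·0.4690/132) = 0.04344 and √(0.4350·0.5650/623) = 0.01986.
SE(p̂₁ − p̂₂) = √(SE₁² + SE₂²) = √(0.0018870336 + 0.0003944196) = 0.04776, since the two samples are independent.
At 95% confidence z* = 1.960; margin = 1.960 × 0.04776 = 0.09361.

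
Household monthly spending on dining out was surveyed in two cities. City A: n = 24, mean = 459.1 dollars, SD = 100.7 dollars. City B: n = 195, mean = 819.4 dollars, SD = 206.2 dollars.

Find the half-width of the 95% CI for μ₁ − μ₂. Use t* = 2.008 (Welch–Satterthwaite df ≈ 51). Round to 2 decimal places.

50.82

SE₁ = s₁/√n₁ = 100.7/√24 = 20.5553; SE₂ = 206.2/√195 = 14.7663.
Independent samples, unequal variances: SE_diff = √(SE₁² + SE₂²) = √(422.52035809 + 218.04361569) = 25.3094.
t* = 2.008, so margin of error = 2.008 × 25.3094 = 50.8213.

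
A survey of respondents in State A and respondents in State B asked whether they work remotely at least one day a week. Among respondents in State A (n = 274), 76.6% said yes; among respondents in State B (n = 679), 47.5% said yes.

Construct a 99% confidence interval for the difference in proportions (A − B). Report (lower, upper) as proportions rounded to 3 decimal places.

(0.209, 0.373)

Each SE is √(p̂(1−p̂)/n): √(0.7660·0.2340/274) = 0.02558 and √(0.4750·0.5250/679) = 0.01916.
SE(p̂₁ − p̂₂) = √(SE₁² + SE₂²) = √(0.0006543364 + 0.0003671056) = 0.03196, since the two samples are independent.
At 99% confidence z* = 2.576; margin = 2.576 × 0.03196 = 0.08233.
The difference is 0.7660 − 0.4750 = 0.2910, so the interval is 0.2910 ± 0.08233 = (0.209, 0.373).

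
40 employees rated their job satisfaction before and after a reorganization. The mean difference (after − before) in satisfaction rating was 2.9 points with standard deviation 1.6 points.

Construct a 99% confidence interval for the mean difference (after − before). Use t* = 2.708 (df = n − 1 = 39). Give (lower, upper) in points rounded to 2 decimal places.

Paired design: SE = s_d/√n = 1.6/√40 = 0.2530.
t* = 2.708; margin of error = 2.708 × 0.2530 = 0.6851.
2.9 ± 0.6851 → (2.21, 3.59).

(2.21, 3.59)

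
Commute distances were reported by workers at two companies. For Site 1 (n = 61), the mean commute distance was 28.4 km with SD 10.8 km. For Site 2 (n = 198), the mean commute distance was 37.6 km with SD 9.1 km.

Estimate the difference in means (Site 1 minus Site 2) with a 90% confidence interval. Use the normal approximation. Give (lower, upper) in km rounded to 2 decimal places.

Per-group SEs: s₁/√n₁ = 10.8/√61 = 1.3828, s₂/√n₂ = 9.1/√198 = 0.6467.
Unpooled SE of the difference: √(1.91213584 + 0.41822089) = 1.5266.
Margin of error = z* · SE = 1.645 × 1.5266 = 2.5113.
x̄₁ − x̄₂ = 28.4 − 37.6 = -9.2000.
CI: -9.2000 ± 2.5113 = (-11.71, -6.69).

(-11.71, -6.69)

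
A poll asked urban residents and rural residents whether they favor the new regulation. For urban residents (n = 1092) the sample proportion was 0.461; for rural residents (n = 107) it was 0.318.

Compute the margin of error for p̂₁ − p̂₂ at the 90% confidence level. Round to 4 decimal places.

0.0781

The two standard errors are √(0.4610×0.5390/1092) = 0.01508 and √(0.3180×0.6820/107) = 0.04502.
Because the samples are independent, SE_diff = √(0.01508² + 0.04502²) = 0.04748.
Using z* = 1.645 for 90%, ME = 1.645 × 0.04748 = 0.07810.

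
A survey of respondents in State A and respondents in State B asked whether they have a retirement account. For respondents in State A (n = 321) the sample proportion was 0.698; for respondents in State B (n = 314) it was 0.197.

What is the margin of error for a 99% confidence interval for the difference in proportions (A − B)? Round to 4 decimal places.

Each SE is √(p̂(1−p̂)/n): √(0.6980·0.3020/321) = 0.02563 and √(0.1970·0.8030/314) = 0.02245.
SE(p̂₁ − p̂₂) = √(SE₁² + SE₂²) = √(0.0006568969 + 0.0005040025) = 0.03407, since the two samples are independent.
At 99% confidence z* = 2.576; margin = 2.576 × 0.03407 = 0.08776.

0.0878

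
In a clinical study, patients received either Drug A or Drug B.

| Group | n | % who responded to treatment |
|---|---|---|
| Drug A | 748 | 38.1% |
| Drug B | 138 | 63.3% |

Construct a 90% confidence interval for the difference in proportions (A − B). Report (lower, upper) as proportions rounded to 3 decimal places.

(-0.326, -0.178)

Each SE is √(p̂(1−p̂)/n): √(0.3810·0.6190/748) = 0.01776 and √(0.6330·0.3670/138) = 0.04103.
SE(p̂₁ − p̂₂) = √(SE₁² + SE₂²) = √(0.0003154176 + 0.0016834609) = 0.04471, since the two samples are independent.
At 90% confidence z* = 1.645; margin = 1.645 × 0.04471 = 0.07355.
The difference is 0.3810 − 0.6330 = -0.2520, so the interval is -0.2520 ± 0.07355 = (-0.326, -0.178).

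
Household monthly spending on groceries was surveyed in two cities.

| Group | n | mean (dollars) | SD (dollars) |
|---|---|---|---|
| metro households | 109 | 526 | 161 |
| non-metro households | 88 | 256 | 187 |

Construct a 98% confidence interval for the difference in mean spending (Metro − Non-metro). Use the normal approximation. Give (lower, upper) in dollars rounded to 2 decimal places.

Standard errors of each mean: 161/√109 = 15.4210 and 187/√88 = 19.9343.
SE(x̄₁ − x̄₂) = √(15.4210² + 19.9343²) = 25.2028 for independent samples with unequal variances.
With z* = 2.326, the margin is 2.326 × 25.2028 = 58.6217.
x̄₁ − x̄₂ = 526 − 256 = 270.0000; the interval is 270.0000 ± 58.6217 = (211.38, 328.62).

(211.38, 328.62)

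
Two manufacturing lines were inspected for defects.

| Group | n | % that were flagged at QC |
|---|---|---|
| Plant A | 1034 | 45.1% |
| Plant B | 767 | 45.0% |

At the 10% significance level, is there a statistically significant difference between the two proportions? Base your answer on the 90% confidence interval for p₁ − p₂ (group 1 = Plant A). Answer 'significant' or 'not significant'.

Each SE is √(p̂(1−p̂)/n): √(0.4510·0.5490/1034) = 0.01547 and √(0.4500·0.5500/767) = 0.01796.
SE(p̂₁ − p̂₂) = √(SE₁² + SE₂²) = √(0.0002393209 + 0.0003225616) = 0.02370, since the two samples are independent.
At 90% confidence z* = 1.645; margin = 1.645 × 0.02370 = 0.03899.
The difference is 0.4510 − 0.4500 = 0.0010, so the interval is 0.0010 ± 0.03899 = (-0.03799, 0.03999).
The interval (-0.03799, 0.03999) contains 0, so the difference is not significant.

not significant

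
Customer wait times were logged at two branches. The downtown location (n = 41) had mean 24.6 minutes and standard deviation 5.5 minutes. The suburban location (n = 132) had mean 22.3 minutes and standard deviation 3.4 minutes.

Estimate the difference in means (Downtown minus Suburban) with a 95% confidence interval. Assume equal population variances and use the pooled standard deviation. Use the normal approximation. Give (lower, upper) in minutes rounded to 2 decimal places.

(0.90, 3.70)

Pooled variance s_p² = [40·5.5² + 131·3.4²] / (41+132−2) = 15.9319, so s_p = 3.9915.
SE_diff = s_p·√(1/n₁ + 1/n₂) = 3.9915·√(1/41 + 1/132) = 0.7136.
z* = 1.960; margin = 1.960 × 0.7136 = 1.3987.
Difference = 24.6 − 22.3 = 2.3000.
2.3000 ± 1.3987 → (0.90, 3.70).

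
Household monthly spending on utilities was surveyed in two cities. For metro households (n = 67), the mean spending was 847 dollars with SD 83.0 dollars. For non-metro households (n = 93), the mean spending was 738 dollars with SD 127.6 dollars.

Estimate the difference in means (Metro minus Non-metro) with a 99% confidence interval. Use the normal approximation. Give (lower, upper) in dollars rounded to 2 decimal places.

(66.06, 151.94)

SE₁ = s₁/√n₁ = 83.0/√67 = 10.1401; SE₂ = 127.6/√93 = 13.2315.
Independent samples, unequal variances: SE_diff = √(SE₁² + SE₂²) = √(102.82162801 + 175.07259225) = 16.6702.
z* = 2.576, so margin of error = 2.576 × 16.6702 = 42.9424.
Difference in means = 847 − 738 = 109.0000.
109.0000 ± 42.9424 → (66.06, 151.94).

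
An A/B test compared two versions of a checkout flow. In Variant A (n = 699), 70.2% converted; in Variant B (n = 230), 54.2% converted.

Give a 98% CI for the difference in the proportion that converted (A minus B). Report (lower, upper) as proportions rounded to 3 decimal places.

(0.074, 0.246)

Each SE is √(p̂(1−p̂)/n): √(0.7020·0.2980/699) = 0.01730 and √(0.5420·0.4580/230) = 0.03285.
SE(p̂₁ − p̂₂) = √(SE₁² + SE₂²) = √(0.00029929 + 0.0010791225) = 0.03713, since the two samples are independent.
At 98% confidence z* = 2.326; margin = 2.326 × 0.03713 = 0.08636.
The difference is 0.7020 − 0.5420 = 0.1600, so the interval is 0.1600 ± 0.08636 = (0.074, 0.246).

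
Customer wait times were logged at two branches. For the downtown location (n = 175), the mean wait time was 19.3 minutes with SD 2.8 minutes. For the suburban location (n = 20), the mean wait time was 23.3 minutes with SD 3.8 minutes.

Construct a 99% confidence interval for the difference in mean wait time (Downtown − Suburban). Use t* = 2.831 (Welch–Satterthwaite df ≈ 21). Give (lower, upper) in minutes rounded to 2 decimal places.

(-6.48, -1.52)

Per-group SEs: s₁/√n₁ = 2.8/√175 = 0.2117, s₂/√n₂ = 3.8/√20 = 0.8497.
Unpooled SE of the difference: √(0.04481689 + 0.72199009) = 0.8757.
Margin of error = t* · SE = 2.831 × 0.8757 = 2.4791.
x̄₁ − x̄₂ = 19.3 − 23.3 = -4.0000.
CI: -4.0000 ± 2.4791 = (-6.48, -1.52).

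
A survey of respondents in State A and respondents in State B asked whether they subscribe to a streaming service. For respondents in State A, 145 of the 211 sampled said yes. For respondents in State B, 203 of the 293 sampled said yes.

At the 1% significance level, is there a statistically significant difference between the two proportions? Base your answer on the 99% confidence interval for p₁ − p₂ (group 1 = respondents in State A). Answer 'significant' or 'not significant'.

p̂₁ = 145/211 = 0.6872 and p̂₂ = 203/293 = 0.6928.
SE₁ = √(p̂₁(1−p̂₁)/n₁) = √(0.6872·0.3128/211) = 0.03192; SE₂ = √(0.6928·0.3072/293) = 0.02695.
Independent samples: SE of the difference = √(SE₁² + SE₂²) = √(0.0010188864 + 0.0007263025) = 0.04178.
z* for 99% confidence is 2.576, so the margin of error is 2.576 × 0.04178 = 0.10763.
Point estimate p̂₁ − p̂₂ = 0.6872 − 0.6928 = -0.0056.
-0.0056 ± 0.10763 → (-0.11323, 0.10203).
The interval (-0.11323, 0.10203) contains 0, so the difference is not significant.

not significant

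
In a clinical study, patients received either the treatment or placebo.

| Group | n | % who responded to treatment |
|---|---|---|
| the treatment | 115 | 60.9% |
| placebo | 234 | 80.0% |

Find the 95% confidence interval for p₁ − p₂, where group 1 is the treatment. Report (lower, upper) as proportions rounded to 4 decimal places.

SE₁ = √(p̂₁(1−p̂₁)/n₁) = √(0.6090·0.3910/115) = 0.04550; SE₂ = √(0.8000·0.2000/234) = 0.02615.
Independent samples: SE of the difference = √(SE₁² + SE₂²) = √(0.00207025 + 0.0006838225) = 0.05248.
z* for 95% confidence is 1.960, so the margin of error is 1.960 × 0.05248 = 0.10286.
Point estimate p̂₁ − p̂₂ = 0.6090 − 0.8000 = -0.1910.
-0.1910 ± 0.10286 → (-0.2939, -0.0881).

(-0.2939, -0.0881)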